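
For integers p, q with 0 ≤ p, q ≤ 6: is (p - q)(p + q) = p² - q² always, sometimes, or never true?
Always true

The identity holds for every pair in the range. For instance at (p, q) = (0, 6): both sides equal -36.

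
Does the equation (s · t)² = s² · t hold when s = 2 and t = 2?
Substituting s = 2, t = 2:

LHS = (2 · 2)² = 16
RHS = 2² · 2 = 8

LHS ≠ RHS, so the equation does not hold at this point.

Answer: Fails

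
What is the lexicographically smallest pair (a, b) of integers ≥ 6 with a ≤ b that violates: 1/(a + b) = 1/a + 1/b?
(a, b) = (6, 6)

Substituting (6, 6) into the claim:
LHS = 1/(6 + 6) = 1/12
RHS = 1/6 + 1/6 = 1/3

Since LHS ≠ RHS, this pair disproves the claim, and no lexicographically smaller pair (a ≤ b, integers ≥ 6) does.

For instance (7, 7) is also a counterexample (LHS = 1/14, RHS = 2/7), but it's lexicographically larger.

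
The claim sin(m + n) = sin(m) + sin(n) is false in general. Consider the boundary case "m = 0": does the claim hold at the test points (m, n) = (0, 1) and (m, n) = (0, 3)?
At (0, 1): LHS = sin(1) ≈ 0.8415, RHS = sin(1) ≈ 0.8415 → equal
At (0, 3): LHS = sin(3) ≈ 0.1411, RHS = sin(3) ≈ 0.1411 → equal

So the claim does hold at both of these boundary points, even though it is not an identity.

Answer: Yes, holds at both test points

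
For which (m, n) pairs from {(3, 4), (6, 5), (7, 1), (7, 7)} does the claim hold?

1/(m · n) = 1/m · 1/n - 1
None

Testing each pair:
(3, 4): LHS = 1/12, RHS = -11/12 → fails
(6, 5): LHS = 1/30, RHS = -29/30 → fails
(7, 1): LHS = 1/7, RHS = -6/7 → fails
(7, 7): LHS = 1/49, RHS = -48/49 → fails

No pair satisfies the claim.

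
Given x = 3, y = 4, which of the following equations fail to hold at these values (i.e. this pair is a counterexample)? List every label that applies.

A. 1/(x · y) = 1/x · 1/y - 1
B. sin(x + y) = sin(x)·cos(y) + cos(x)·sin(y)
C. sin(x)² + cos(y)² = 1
A, C

Evaluating each claim at the given values:
A. LHS = 1/12, RHS = -11/12 → fails here (LHS ≠ RHS)
B. LHS = sin(7) ≈ 0.657, RHS = sin(3)·cos(4) + sin(4)·cos(3) ≈ 0.657 → holds here (LHS = RHS)
C. LHS = sin(3)² + cos(4)² ≈ 0.4472, RHS = 1 → fails here (LHS ≠ RHS)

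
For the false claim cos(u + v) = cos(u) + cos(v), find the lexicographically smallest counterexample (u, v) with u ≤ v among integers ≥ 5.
Substituting (5, 5) into the claim:
LHS = cos(5 + 5) = cos(10) ≈ -0.8391
RHS = cos(5) + cos(5) = 2·cos(5) ≈ 0.5673

Since LHS ≠ RHS, this pair disproves the claim, and no lexicographically smaller pair (u ≤ v, integers ≥ 5) does.

For instance (6, 11) is also a counterexample (LHS = cos(17) ≈ -0.2752, RHS = cos(11) + cos(6) ≈ 0.9646), but it's lexicographically larger.

Answer: (u, v) = (5, 5)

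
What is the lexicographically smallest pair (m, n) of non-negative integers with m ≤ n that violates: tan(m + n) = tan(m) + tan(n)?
(m, n) = (1, 1)

At (0, 0): both sides equal 0, so it holds there.
At (0, 2): both sides equal tan(2) ≈ -2.185, so it holds there.

Substituting (1, 1) into the claim:
LHS = tan(1 + 1) = tan(2) ≈ -2.185
RHS = tan(1) + tan(1) = 2·tan(1) ≈ 3.115

Since LHS ≠ RHS, this pair disproves the claim, and no lexicographically smaller pair (m ≤ n, non-negative integers) does.

For instance (6, 6) is also a counterexample (LHS = tan(12) ≈ -0.6359, RHS = 2·tan(6) ≈ -0.582), but it's lexicographically larger.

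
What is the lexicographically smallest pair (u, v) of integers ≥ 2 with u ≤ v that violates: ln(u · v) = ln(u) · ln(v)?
Substituting (2, 2) into the claim:
LHS = ln(2 · 2) = ln(4) ≈ 1.386
RHS = ln(2) · ln(2) = ln(2)² ≈ 0.4805

Since LHS ≠ RHS, this pair disproves the claim, and no lexicographically smaller pair (u ≤ v, integers ≥ 2) does.

For instance (3, 9) is also a counterexample (LHS = ln(27) ≈ 3.296, RHS = ln(3)·ln(9) ≈ 2.414), but it's lexicographically larger.

Answer: (u, v) = (2, 2)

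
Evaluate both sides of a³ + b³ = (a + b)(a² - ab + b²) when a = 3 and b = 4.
LHS = 3³ + 4³ = 91
RHS = (3 + 4)(3² - 3·4 + 4²) = 91

LHS = RHS: the two sides agree.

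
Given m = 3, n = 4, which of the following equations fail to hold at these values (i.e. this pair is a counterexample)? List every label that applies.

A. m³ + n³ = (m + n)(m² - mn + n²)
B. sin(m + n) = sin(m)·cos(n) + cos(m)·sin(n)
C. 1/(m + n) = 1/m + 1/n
C

Evaluating each claim at the given values:
A. LHS = 91, RHS = 91 → holds here (LHS = RHS)
B. LHS = sin(7) ≈ 0.657, RHS = sin(3)·cos(4) + sin(4)·cos(3) ≈ 0.657 → holds here (LHS = RHS)
C. LHS = 1/7, RHS = 7/12 → fails here (LHS ≠ RHS)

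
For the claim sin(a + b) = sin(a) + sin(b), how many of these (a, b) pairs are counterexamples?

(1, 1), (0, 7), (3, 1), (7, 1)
3

Testing each pair:
(1, 1): LHS = sin(2) ≈ 0.9093, RHS = 2·sin(1) ≈ 1.683 → counterexample
(0, 7): LHS = sin(7) ≈ 0.657, RHS = sin(7) ≈ 0.657 → satisfies claim
(3, 1): LHS = sin(4) ≈ -0.7568, RHS = sin(3) + sin(1) ≈ 0.9826 → counterexample
(7, 1): LHS = sin(8) ≈ 0.9894, RHS = sin(7) + sin(1) ≈ 1.498 → counterexample

That makes 3 counterexamples.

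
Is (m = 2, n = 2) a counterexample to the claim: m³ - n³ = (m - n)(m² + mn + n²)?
No

Substituting m = 2, n = 2:
LHS = 2³ - 2³ = 0
RHS = (2 - 2)(2² + 2·2 + 2²) = 0

The sides agree, so this pair does not disprove the claim.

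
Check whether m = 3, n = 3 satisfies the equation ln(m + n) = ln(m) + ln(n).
Substituting m = 3, n = 3:

LHS = ln(3 + 3) = ln(6) ≈ 1.792
RHS = ln(3) + ln(3) = 2·ln(3) ≈ 2.197

LHS ≠ RHS, so the equation does not hold at this point.

Answer: Fails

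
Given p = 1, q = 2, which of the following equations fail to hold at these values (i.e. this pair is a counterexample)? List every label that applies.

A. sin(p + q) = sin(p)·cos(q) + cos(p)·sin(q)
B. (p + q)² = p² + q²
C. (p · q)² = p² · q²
Evaluating each claim at the given values:
A. LHS = sin(3) ≈ 0.1411, RHS = sin(1)·cos(2) + sin(2)·cos(1) ≈ 0.1411 → holds here (LHS = RHS)
B. LHS = 9, RHS = 5 → fails here (LHS ≠ RHS)
C. LHS = 4, RHS = 4 → holds here (LHS = RHS)

Answer: B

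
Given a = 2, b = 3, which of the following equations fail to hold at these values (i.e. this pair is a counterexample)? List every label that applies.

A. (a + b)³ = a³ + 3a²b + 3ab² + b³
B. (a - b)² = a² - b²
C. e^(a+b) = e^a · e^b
B

Evaluating each claim at the given values:
A. LHS = 125, RHS = 125 → holds here (LHS = RHS)
B. LHS = 1, RHS = -5 → fails here (LHS ≠ RHS)
C. LHS = e^5 ≈ 148.4, RHS = e^5 ≈ 148.4 → holds here (LHS = RHS)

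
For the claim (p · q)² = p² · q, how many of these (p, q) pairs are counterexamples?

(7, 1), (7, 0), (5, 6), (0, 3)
Testing each pair:
(7, 1): LHS = 49, RHS = 49 → satisfies claim
(7, 0): LHS = 0, RHS = 0 → satisfies claim
(5, 6): LHS = 900, RHS = 150 → counterexample
(0, 3): LHS = 0, RHS = 0 → satisfies claim

That makes 1 counterexample.

Answer: 1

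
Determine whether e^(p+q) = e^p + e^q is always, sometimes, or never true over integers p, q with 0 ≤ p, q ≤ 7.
Never true

The claim fails for every pair in the range. For instance at (p, q) = (2, 3): LHS = e^5 ≈ 148.4, RHS = e^2 + e^3 ≈ 27.47.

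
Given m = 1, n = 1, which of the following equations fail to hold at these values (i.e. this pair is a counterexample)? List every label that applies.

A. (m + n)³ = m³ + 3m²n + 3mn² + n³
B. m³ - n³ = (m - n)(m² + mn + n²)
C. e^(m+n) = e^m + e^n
C

Evaluating each claim at the given values:
A. LHS = 8, RHS = 8 → holds here (LHS = RHS)
B. LHS = 0, RHS = 0 → holds here (LHS = RHS)
C. LHS = e^2 ≈ 7.389, RHS = 2·e ≈ 5.437 → fails here (LHS ≠ RHS)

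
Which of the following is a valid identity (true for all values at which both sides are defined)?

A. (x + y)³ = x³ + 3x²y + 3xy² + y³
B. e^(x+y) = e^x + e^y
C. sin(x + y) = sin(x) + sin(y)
A

A: holds — e.g. at (1, 2), both sides equal 27.
B: fails at (5, 5) — LHS = e^10 ≈ 22026.5, RHS = 2·e^5 ≈ 296.8.
C: fails at (1, 2) — LHS = sin(3) ≈ 0.1411, RHS = sin(1) + sin(2) ≈ 1.751.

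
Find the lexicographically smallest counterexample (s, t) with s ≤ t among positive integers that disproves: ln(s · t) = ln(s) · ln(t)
(s, t) = (1, 2)

At (1, 1): both sides equal 0, so it holds there.

Substituting (1, 2) into the claim:
LHS = ln(1 · 2) = ln(2) ≈ 0.6931
RHS = ln(1) · ln(2) = 0

Since LHS ≠ RHS, this pair disproves the claim, and no lexicographically smaller pair (s ≤ t, positive integers) does.

For instance (3, 5) is also a counterexample (LHS = ln(15) ≈ 2.708, RHS = ln(3)·ln(5) ≈ 1.768), but it's lexicographically larger.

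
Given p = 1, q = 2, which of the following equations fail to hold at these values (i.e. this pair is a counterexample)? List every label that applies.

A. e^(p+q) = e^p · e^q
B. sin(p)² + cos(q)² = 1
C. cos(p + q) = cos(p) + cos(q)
B, C

Evaluating each claim at the given values:
A. LHS = e^3 ≈ 20.09, RHS = e^3 ≈ 20.09 → holds here (LHS = RHS)
B. LHS = cos(2)² + sin(1)² ≈ 0.8813, RHS = 1 → fails here (LHS ≠ RHS)
C. LHS = cos(3) ≈ -0.99, RHS = cos(2) + cos(1) ≈ 0.1242 → fails here (LHS ≠ RHS)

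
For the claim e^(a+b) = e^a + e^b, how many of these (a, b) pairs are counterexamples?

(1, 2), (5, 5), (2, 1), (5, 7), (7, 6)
Testing each pair:
(1, 2): LHS = e^3 ≈ 20.09, RHS = e + e^2 ≈ 10.11 → counterexample
(5, 5): LHS = e^10 ≈ 22026.5, RHS = 2·e^5 ≈ 296.8 → counterexample
(2, 1): LHS = e^3 ≈ 20.09, RHS = e + e^2 ≈ 10.11 → counterexample
(5, 7): LHS = e^12 ≈ 162754.8, RHS = e^5 + e^7 ≈ 1245 → counterexample
(7, 6): LHS = e^13 ≈ 442413.4, RHS = e^6 + e^7 ≈ 1500 → counterexample

That makes 5 counterexamples.

Answer: 5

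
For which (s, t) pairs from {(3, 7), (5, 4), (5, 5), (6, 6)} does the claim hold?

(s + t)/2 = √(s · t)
Testing each pair:
(3, 7): LHS = 5, RHS = √(21) ≈ 4.583 → fails
(5, 4): LHS = 9/2, RHS = 2·√(5) ≈ 4.472 → fails
(5, 5): LHS = 5, RHS = 5 → holds
(6, 6): LHS = 6, RHS = 6 → holds

2 of 4 pairs satisfy the claim.

Answer: (5, 5), (6, 6)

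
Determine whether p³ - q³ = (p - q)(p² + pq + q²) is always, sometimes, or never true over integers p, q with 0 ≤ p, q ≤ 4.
The identity holds for every pair in the range. For instance at (p, q) = (2, 3): both sides equal -19.

Answer: Always true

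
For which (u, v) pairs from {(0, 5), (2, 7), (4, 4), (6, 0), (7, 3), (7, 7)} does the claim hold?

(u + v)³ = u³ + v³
(0, 5), (6, 0)

Testing each pair:
(0, 5): LHS = 125, RHS = 125 → holds
(2, 7): LHS = 729, RHS = 351 → fails
(4, 4): LHS = 512, RHS = 128 → fails
(6, 0): LHS = 216, RHS = 216 → holds
(7, 3): LHS = 1000, RHS = 370 → fails
(7, 7): LHS = 2744, RHS = 686 → fails

2 of 6 pairs satisfy the claim.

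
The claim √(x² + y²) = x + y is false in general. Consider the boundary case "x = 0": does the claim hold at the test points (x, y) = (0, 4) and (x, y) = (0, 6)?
At (0, 4): LHS = 4, RHS = 4 → equal
At (0, 6): LHS = 6, RHS = 6 → equal

So the claim does hold at both of these boundary points, even though it is not an identity.

Answer: Yes, holds at both test points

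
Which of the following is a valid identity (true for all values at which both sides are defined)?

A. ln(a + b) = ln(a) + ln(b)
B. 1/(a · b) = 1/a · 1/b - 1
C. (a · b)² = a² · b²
A: fails at (3, 5) — LHS = ln(8) ≈ 2.079, RHS = ln(3) + ln(5) ≈ 2.708.
B: fails at (6, 7) — LHS = 1/42, RHS = -41/42.
C: holds — e.g. at (2, 5), both sides equal 100.

Answer: C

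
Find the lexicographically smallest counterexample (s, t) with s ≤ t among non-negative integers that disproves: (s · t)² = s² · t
(s, t) = (1, 2)

At (0, 1): both sides equal 0, so it holds there.
At (0, 4): both sides equal 0, so it holds there.

Substituting (1, 2) into the claim:
LHS = (1 · 2)² = 4
RHS = 1² · 2 = 2

Since LHS ≠ RHS, this pair disproves the claim, and no lexicographically smaller pair (s ≤ t, non-negative integers) does.

For instance (2, 7) is also a counterexample (LHS = 196, RHS = 28), but it's lexicographically larger.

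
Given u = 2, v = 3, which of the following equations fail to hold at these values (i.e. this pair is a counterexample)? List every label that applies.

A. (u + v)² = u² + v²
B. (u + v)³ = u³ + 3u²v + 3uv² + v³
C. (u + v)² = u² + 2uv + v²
Evaluating each claim at the given values:
A. LHS = 25, RHS = 13 → fails here (LHS ≠ RHS)
B. LHS = 125, RHS = 125 → holds here (LHS = RHS)
C. LHS = 25, RHS = 25 → holds here (LHS = RHS)

Answer: A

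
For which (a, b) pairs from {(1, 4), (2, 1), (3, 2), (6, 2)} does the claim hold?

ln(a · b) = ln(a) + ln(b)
All pairs

Testing each pair:
(1, 4): LHS = ln(4) ≈ 1.386, RHS = ln(4) ≈ 1.386 → holds
(2, 1): LHS = ln(2) ≈ 0.6931, RHS = ln(2) ≈ 0.6931 → holds
(3, 2): LHS = ln(6) ≈ 1.792, RHS = ln(2) + ln(3) ≈ 1.792 → holds
(6, 2): LHS = ln(12) ≈ 2.485, RHS = ln(2) + ln(6) ≈ 2.485 → holds

Every pair satisfies the claim.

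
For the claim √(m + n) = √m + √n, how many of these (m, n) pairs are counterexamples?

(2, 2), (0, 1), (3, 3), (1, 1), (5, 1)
Testing each pair:
(2, 2): LHS = 2, RHS = 2·√(2) ≈ 2.828 → counterexample
(0, 1): LHS = 1, RHS = 1 → satisfies claim
(3, 3): LHS = √(6) ≈ 2.449, RHS = 2·√(3) ≈ 3.464 → counterexample
(1, 1): LHS = √(2) ≈ 1.414, RHS = 2 → counterexample
(5, 1): LHS = √(6) ≈ 2.449, RHS = 1 + √(5) ≈ 3.236 → counterexample

That makes 4 counterexamples.

Answer: 4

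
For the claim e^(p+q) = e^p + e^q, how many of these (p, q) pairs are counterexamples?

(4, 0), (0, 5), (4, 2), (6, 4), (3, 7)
Testing each pair:
(4, 0): LHS = e^4 ≈ 54.6, RHS = 1 + e^4 ≈ 55.6 → counterexample
(0, 5): LHS = e^5 ≈ 148.4, RHS = 1 + e^5 ≈ 149.4 → counterexample
(4, 2): LHS = e^6 ≈ 403.4, RHS = e^2 + e^4 ≈ 61.99 → counterexample
(6, 4): LHS = e^10 ≈ 22026.5, RHS = e^4 + e^6 ≈ 458 → counterexample
(3, 7): LHS = e^10 ≈ 22026.5, RHS = e^3 + e^7 ≈ 1117 → counterexample

That makes 5 counterexamples.

Answer: 5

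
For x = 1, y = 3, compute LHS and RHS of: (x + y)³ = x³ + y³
LHS = (1 + 3)³ = 64
RHS = 1³ + 3³ = 28

LHS ≠ RHS, so the equation does not hold here.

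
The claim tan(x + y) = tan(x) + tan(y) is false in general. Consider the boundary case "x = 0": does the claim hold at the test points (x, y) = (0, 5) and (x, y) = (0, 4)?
Yes, holds at both test points

At (0, 5): LHS = tan(5) ≈ -3.381, RHS = tan(5) ≈ -3.381 → equal
At (0, 4): LHS = tan(4) ≈ 1.158, RHS = tan(4) ≈ 1.158 → equal

So the claim does hold at both of these boundary points, even though it is not an identity.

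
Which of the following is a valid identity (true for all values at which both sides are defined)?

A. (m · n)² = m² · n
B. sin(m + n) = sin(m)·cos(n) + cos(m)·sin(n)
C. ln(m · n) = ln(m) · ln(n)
A: fails at (1, 4) — LHS = 16, RHS = 4.
B: holds — e.g. at (2, 5), both sides equal sin(7) ≈ 0.657.
C: fails at (1, 4) — LHS = ln(4) ≈ 1.386, RHS = 0.

Answer: B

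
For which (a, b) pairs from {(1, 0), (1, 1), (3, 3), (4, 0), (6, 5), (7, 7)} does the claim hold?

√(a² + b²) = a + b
(1, 0), (4, 0)

Testing each pair:
(1, 0): LHS = 1, RHS = 1 → holds
(1, 1): LHS = √(2) ≈ 1.414, RHS = 2 → fails
(3, 3): LHS = 3·√(2) ≈ 4.243, RHS = 6 → fails
(4, 0): LHS = 4, RHS = 4 → holds
(6, 5): LHS = √(61) ≈ 7.81, RHS = 11 → fails
(7, 7): LHS = 7·√(2) ≈ 9.899, RHS = 14 → fails

2 of 6 pairs satisfy the claim.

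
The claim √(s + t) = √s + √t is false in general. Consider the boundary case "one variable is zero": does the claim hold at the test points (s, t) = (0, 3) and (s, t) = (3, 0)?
At (0, 3): LHS = √(3) ≈ 1.732, RHS = √(3) ≈ 1.732 → equal
At (3, 0): LHS = √(3) ≈ 1.732, RHS = √(3) ≈ 1.732 → equal

So the claim does hold at both of these boundary points, even though it is not an identity.

Answer: Yes, holds at both test points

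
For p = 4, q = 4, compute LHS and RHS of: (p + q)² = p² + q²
LHS = (4 + 4)² = 64
RHS = 4² + 4² = 32

LHS ≠ RHS, so the equation does not hold here.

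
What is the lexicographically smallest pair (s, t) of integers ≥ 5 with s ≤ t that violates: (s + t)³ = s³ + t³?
(s, t) = (5, 5)

Substituting (5, 5) into the claim:
LHS = (5 + 5)³ = 1000
RHS = 5³ + 5³ = 250

Since LHS ≠ RHS, this pair disproves the claim, and no lexicographically smaller pair (s ≤ t, integers ≥ 5) does.

For instance (7, 12) is also a counterexample (LHS = 6859, RHS = 2071), but it's lexicographically larger.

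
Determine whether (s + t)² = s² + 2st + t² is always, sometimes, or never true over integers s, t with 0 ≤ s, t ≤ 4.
The identity holds for every pair in the range. For instance at (s, t) = (1, 2): both sides equal 9.

Answer: Always true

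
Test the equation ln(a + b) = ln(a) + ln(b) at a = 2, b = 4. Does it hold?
Substituting a = 2, b = 4:

LHS = ln(2 + 4) = ln(6) ≈ 1.792
RHS = ln(2) + ln(4) ≈ 2.079

LHS ≠ RHS, so the equation does not hold at this point.

Answer: Fails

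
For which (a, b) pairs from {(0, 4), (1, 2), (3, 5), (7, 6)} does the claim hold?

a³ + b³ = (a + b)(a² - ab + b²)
All pairs

Testing each pair:
(0, 4): LHS = 64, RHS = 64 → holds
(1, 2): LHS = 9, RHS = 9 → holds
(3, 5): LHS = 152, RHS = 152 → holds
(7, 6): LHS = 559, RHS = 559 → holds

Every pair satisfies the claim.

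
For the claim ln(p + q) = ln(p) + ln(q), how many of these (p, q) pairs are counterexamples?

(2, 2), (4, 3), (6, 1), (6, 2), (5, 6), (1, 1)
Testing each pair:
(2, 2): LHS = ln(4) ≈ 1.386, RHS = 2·ln(2) ≈ 1.386 → satisfies claim
(4, 3): LHS = ln(7) ≈ 1.946, RHS = ln(3) + ln(4) ≈ 2.485 → counterexample
(6, 1): LHS = ln(7) ≈ 1.946, RHS = ln(6) ≈ 1.792 → counterexample
(6, 2): LHS = ln(8) ≈ 2.079, RHS = ln(2) + ln(6) ≈ 2.485 → counterexample
(5, 6): LHS = ln(11) ≈ 2.398, RHS = ln(5) + ln(6) ≈ 3.401 → counterexample
(1, 1): LHS = ln(2) ≈ 0.6931, RHS = 0 → counterexample

That makes 5 counterexamples.

Answer: 5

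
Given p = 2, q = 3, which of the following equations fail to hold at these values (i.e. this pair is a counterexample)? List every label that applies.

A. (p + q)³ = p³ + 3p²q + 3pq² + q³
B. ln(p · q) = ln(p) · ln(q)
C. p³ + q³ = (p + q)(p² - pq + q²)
B

Evaluating each claim at the given values:
A. LHS = 125, RHS = 125 → holds here (LHS = RHS)
B. LHS = ln(6) ≈ 1.792, RHS = ln(2)·ln(3) ≈ 0.7615 → fails here (LHS ≠ RHS)
C. LHS = 35, RHS = 35 → holds here (LHS = RHS)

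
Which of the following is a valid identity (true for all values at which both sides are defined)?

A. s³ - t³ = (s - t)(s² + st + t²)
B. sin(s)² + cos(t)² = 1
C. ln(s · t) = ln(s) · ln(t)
A

A: holds — e.g. at (5, 5), both sides equal 0.
B: fails at (4, 5) — LHS = cos(5)² + sin(4)² ≈ 0.6532, RHS = 1.
C: fails at (2, 2) — LHS = ln(4) ≈ 1.386, RHS = ln(2)² ≈ 0.4805.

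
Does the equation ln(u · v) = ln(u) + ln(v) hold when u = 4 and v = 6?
Substituting u = 4, v = 6:

LHS = ln(4 · 6) = ln(24) ≈ 3.178
RHS = ln(4) + ln(6) ≈ 3.178

LHS = RHS, so the equation holds at this point.

Answer: Holds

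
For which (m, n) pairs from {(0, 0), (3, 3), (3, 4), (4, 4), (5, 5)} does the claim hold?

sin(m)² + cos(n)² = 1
(0, 0), (3, 3), (4, 4), (5, 5)

Testing each pair:
(0, 0): LHS = 1, RHS = 1 → holds
(3, 3): LHS = sin(3)² + cos(3)² = 1, RHS = 1 → holds
(3, 4): LHS = sin(3)² + cos(4)² ≈ 0.4472, RHS = 1 → fails
(4, 4): LHS = cos(4)² + sin(4)² = 1, RHS = 1 → holds
(5, 5): LHS = cos(5)² + sin(5)² = 1, RHS = 1 → holds

4 of 5 pairs satisfy the claim.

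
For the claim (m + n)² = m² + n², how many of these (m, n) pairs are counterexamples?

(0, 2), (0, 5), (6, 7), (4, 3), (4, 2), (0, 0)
Testing each pair:
(0, 2): LHS = 4, RHS = 4 → satisfies claim
(0, 5): LHS = 25, RHS = 25 → satisfies claim
(6, 7): LHS = 169, RHS = 85 → counterexample
(4, 3): LHS = 49, RHS = 25 → counterexample
(4, 2): LHS = 36, RHS = 20 → counterexample
(0, 0): LHS = 0, RHS = 0 → satisfies claim

That makes 3 counterexamples.

Answer: 3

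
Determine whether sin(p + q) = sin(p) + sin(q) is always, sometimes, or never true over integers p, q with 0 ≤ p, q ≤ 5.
Sometimes true

It holds at (p, q) = (3, 0) (both sides equal sin(3) ≈ 0.1411), but fails at (p, q) = (4, 2) (LHS = sin(6) ≈ -0.2794, RHS = sin(4) + sin(2) ≈ 0.1525).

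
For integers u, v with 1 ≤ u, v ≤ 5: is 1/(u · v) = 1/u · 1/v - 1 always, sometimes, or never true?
The claim fails for every pair in the range. For instance at (u, v) = (1, 1): LHS = 1, RHS = 0.

Answer: Never true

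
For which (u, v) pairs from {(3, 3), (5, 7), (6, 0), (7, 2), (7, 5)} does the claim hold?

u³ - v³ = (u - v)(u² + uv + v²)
All pairs

Testing each pair:
(3, 3): LHS = 0, RHS = 0 → holds
(5, 7): LHS = -218, RHS = -218 → holds
(6, 0): LHS = 216, RHS = 216 → holds
(7, 2): LHS = 335, RHS = 335 → holds
(7, 5): LHS = 218, RHS = 218 → holds

Every pair satisfies the claim.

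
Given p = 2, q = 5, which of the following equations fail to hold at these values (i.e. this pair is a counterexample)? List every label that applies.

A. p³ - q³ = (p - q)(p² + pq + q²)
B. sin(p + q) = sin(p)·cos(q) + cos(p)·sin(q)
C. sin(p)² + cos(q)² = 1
Evaluating each claim at the given values:
A. LHS = -117, RHS = -117 → holds here (LHS = RHS)
B. LHS = sin(7) ≈ 0.657, RHS = sin(2)·cos(5) + sin(5)·cos(2) ≈ 0.657 → holds here (LHS = RHS)
C. LHS = cos(5)² + sin(2)² ≈ 0.9073, RHS = 1 → fails here (LHS ≠ RHS)

Answer: C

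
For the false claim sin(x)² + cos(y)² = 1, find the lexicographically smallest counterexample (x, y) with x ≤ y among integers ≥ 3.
(x, y) = (3, 4)

Substituting (3, 4) into the claim:
LHS = sin(3)² + cos(4)² ≈ 0.4472
RHS = 1

Since LHS ≠ RHS, this pair disproves the claim, and no lexicographically smaller pair (x ≤ y, integers ≥ 3) does.

For instance (8, 10) is also a counterexample (LHS = cos(10)² + sin(8)² ≈ 1.683, RHS = 1), but it's lexicographically larger.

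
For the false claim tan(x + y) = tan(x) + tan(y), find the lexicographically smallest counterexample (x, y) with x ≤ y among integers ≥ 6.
Substituting (6, 6) into the claim:
LHS = tan(6 + 6) = tan(12) ≈ -0.6359
RHS = tan(6) + tan(6) = 2·tan(6) ≈ -0.582

Since LHS ≠ RHS, this pair disproves the claim, and no lexicographically smaller pair (x ≤ y, integers ≥ 6) does.

For instance (8, 10) is also a counterexample (LHS = tan(18) ≈ -1.137, RHS = tan(8) + tan(10) ≈ -6.151), but it's lexicographically larger.

Answer: (x, y) = (6, 6)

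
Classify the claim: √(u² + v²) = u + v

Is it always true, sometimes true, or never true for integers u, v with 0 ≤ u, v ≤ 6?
Sometimes true

It holds at (u, v) = (6, 0) (both sides equal 6), but fails at (u, v) = (5, 2) (LHS = √(29) ≈ 5.385, RHS = 7).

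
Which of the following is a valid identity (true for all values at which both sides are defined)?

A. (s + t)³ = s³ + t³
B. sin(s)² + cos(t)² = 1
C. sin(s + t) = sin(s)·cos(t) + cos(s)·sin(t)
A: fails at (5, 5) — LHS = 1000, RHS = 250.
B: fails at (1, 4) — LHS = cos(4)² + sin(1)² ≈ 1.135, RHS = 1.
C: holds — e.g. at (6, 7), both sides equal sin(13) ≈ 0.4202.

Answer: C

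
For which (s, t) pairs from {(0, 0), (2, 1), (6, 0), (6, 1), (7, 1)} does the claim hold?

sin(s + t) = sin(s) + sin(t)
(0, 0), (6, 0)

Testing each pair:
(0, 0): LHS = 0, RHS = 0 → holds
(2, 1): LHS = sin(3) ≈ 0.1411, RHS = sin(1) + sin(2) ≈ 1.751 → fails
(6, 0): LHS = sin(6) ≈ -0.2794, RHS = sin(6) ≈ -0.2794 → holds
(6, 1): LHS = sin(7) ≈ 0.657, RHS = sin(6) + sin(1) ≈ 0.5621 → fails
(7, 1): LHS = sin(8) ≈ 0.9894, RHS = sin(7) + sin(1) ≈ 1.498 → fails

2 of 5 pairs satisfy the claim.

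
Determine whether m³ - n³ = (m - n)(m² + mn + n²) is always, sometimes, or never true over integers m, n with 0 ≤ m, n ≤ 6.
Always true

The identity holds for every pair in the range. For instance at (m, n) = (2, 0): both sides equal 8.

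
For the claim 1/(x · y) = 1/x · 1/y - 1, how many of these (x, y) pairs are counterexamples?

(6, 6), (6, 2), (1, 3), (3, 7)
4

Testing each pair:
(6, 6): LHS = 1/36, RHS = -35/36 → counterexample
(6, 2): LHS = 1/12, RHS = -11/12 → counterexample
(1, 3): LHS = 1/3, RHS = -2/3 → counterexample
(3, 7): LHS = 1/21, RHS = -20/21 → counterexample

That makes 4 counterexamples.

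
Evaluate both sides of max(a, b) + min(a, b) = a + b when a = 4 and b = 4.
LHS = max(4, 4) + min(4, 4) = 8
RHS = 4 + 4 = 8

LHS = RHS: the two sides agree.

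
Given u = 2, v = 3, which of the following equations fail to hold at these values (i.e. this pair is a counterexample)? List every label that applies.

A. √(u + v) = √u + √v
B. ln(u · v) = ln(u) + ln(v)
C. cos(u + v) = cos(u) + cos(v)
Evaluating each claim at the given values:
A. LHS = √(5) ≈ 2.236, RHS = √(2) + √(3) ≈ 3.146 → fails here (LHS ≠ RHS)
B. LHS = ln(6) ≈ 1.792, RHS = ln(2) + ln(3) ≈ 1.792 → holds here (LHS = RHS)
C. LHS = cos(5) ≈ 0.2837, RHS = cos(3) + cos(2) ≈ -1.406 → fails here (LHS ≠ RHS)

Answer: A, C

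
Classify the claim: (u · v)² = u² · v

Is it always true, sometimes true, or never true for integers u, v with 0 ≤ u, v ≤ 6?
It holds at (u, v) = (6, 0) (both sides equal 0), but fails at (u, v) = (1, 2) (LHS = 4, RHS = 2).

Answer: Sometimes true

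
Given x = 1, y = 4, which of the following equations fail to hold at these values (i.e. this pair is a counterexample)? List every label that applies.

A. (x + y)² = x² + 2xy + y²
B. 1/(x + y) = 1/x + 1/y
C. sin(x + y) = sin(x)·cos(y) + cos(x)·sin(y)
Evaluating each claim at the given values:
A. LHS = 25, RHS = 25 → holds here (LHS = RHS)
B. LHS = 1/5, RHS = 5/4 → fails here (LHS ≠ RHS)
C. LHS = sin(5) ≈ -0.9589, RHS = sin(1)·cos(4) + sin(4)·cos(1) ≈ -0.9589 → holds here (LHS = RHS)

Answer: B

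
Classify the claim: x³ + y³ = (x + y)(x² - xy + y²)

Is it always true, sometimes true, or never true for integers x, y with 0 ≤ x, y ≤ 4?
The identity holds for every pair in the range. For instance at (x, y) = (3, 2): both sides equal 35.

Answer: Always true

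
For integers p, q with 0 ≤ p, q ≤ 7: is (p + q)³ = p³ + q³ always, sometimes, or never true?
Sometimes true

It holds at (p, q) = (3, 0) (both sides equal 27), but fails at (p, q) = (6, 2) (LHS = 512, RHS = 224).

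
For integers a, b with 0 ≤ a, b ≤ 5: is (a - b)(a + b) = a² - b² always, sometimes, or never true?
Always true

The identity holds for every pair in the range. For instance at (a, b) = (3, 2): both sides equal 5.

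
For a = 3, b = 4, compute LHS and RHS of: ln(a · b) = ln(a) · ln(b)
LHS = ln(3 · 4) = ln(12) ≈ 2.485
RHS = ln(3) · ln(4) ≈ 1.523

LHS ≠ RHS (they differ by about 0.9619), so the equation does not hold here.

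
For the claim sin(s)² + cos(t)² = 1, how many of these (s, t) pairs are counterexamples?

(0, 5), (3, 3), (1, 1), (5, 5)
Testing each pair:
(0, 5): LHS = cos(5)² ≈ 0.08046, RHS = 1 → counterexample
(3, 3): LHS = sin(3)² + cos(3)² = 1, RHS = 1 → satisfies claim
(1, 1): LHS = cos(1)² + sin(1)² = 1, RHS = 1 → satisfies claim
(5, 5): LHS = cos(5)² + sin(5)² = 1, RHS = 1 → satisfies claim

That makes 1 counterexample.

Answer: 1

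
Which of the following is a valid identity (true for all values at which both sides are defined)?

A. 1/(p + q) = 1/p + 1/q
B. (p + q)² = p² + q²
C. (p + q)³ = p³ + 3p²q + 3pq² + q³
C

A: fails at (2, 2) — LHS = 1/4, RHS = 1.
B: fails at (6, 7) — LHS = 169, RHS = 85.
C: holds — e.g. at (3, 4), both sides equal 343.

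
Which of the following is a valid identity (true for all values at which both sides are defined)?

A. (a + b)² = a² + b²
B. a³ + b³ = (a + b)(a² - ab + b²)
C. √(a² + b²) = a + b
A: fails at (1, 3) — LHS = 16, RHS = 10.
B: holds — e.g. at (3, 3), both sides equal 54.
C: fails at (1, 4) — LHS = √(17) ≈ 4.123, RHS = 5.

Answer: B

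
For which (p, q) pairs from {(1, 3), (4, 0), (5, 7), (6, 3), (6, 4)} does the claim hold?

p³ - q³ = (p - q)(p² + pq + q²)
Testing each pair:
(1, 3): LHS = -26, RHS = -26 → holds
(4, 0): LHS = 64, RHS = 64 → holds
(5, 7): LHS = -218, RHS = -218 → holds
(6, 3): LHS = 189, RHS = 189 → holds
(6, 4): LHS = 152, RHS = 152 → holds

Every pair satisfies the claim.

Answer: All pairs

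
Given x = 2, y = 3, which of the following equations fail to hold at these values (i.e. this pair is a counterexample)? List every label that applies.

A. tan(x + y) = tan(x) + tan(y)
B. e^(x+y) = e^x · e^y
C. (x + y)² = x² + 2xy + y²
Evaluating each claim at the given values:
A. LHS = tan(5) ≈ -3.381, RHS = tan(2) + tan(3) ≈ -2.328 → fails here (LHS ≠ RHS)
B. LHS = e^5 ≈ 148.4, RHS = e^5 ≈ 148.4 → holds here (LHS = RHS)
C. LHS = 25, RHS = 25 → holds here (LHS = RHS)

Answer: A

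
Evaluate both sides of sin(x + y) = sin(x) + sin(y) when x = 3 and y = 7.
LHS = sin(3 + 7) = sin(10) ≈ -0.544
RHS = sin(3) + sin(7) ≈ 0.7981

LHS ≠ RHS (they differ by about 1.342), so the equation does not hold here.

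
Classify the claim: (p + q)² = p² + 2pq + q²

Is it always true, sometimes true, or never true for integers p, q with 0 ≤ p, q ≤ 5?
The identity holds for every pair in the range. For instance at (p, q) = (0, 2): both sides equal 4.

Answer: Always true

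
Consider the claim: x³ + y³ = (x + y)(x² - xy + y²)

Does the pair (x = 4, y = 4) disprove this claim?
No

Substituting x = 4, y = 4:
LHS = 4³ + 4³ = 128
RHS = (4 + 4)(4² - 4·4 + 4²) = 128

The sides agree, so this pair does not disprove the claim.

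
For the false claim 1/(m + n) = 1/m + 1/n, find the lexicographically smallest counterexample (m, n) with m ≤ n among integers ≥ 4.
(m, n) = (4, 4)

Substituting (4, 4) into the claim:
LHS = 1/(4 + 4) = 1/8
RHS = 1/4 + 1/4 = 1/2

Since LHS ≠ RHS, this pair disproves the claim, and no lexicographically smaller pair (m ≤ n, integers ≥ 4) does.

For instance (4, 8) is also a counterexample (LHS = 1/12, RHS = 3/8), but it's lexicographically larger.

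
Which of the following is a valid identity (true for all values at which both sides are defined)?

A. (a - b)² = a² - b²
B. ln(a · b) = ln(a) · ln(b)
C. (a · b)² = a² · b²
C

A: fails at (6, 7) — LHS = 1, RHS = -13.
B: fails at (3, 4) — LHS = ln(12) ≈ 2.485, RHS = ln(3)·ln(4) ≈ 1.523.
C: holds — e.g. at (3, 5), both sides equal 225.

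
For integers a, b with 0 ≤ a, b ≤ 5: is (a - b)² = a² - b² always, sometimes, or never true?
Sometimes true

It holds at (a, b) = (1, 1) (both sides equal 0), but fails at (a, b) = (4, 3) (LHS = 1, RHS = 7).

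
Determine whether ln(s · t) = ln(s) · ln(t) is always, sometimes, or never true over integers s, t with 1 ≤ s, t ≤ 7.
Sometimes true

It holds at (s, t) = (1, 1) (both sides equal 0), but fails at (s, t) = (7, 6) (LHS = ln(42) ≈ 3.738, RHS = ln(6)·ln(7) ≈ 3.487).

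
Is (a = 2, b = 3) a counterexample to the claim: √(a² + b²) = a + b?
Yes

Substituting a = 2, b = 3:
LHS = √(2² + 3²) = √(13) ≈ 3.606
RHS = 2 + 3 = 5

Since LHS ≠ RHS, this pair disproves the claim.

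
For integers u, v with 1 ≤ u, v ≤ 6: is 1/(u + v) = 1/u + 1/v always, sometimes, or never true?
Never true

The claim fails for every pair in the range. For instance at (u, v) = (3, 2): LHS = 1/5, RHS = 5/6.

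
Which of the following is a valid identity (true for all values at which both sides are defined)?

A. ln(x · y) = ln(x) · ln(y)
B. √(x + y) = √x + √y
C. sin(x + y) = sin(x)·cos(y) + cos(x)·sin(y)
A: fails at (2, 3) — LHS = ln(6) ≈ 1.792, RHS = ln(2)·ln(3) ≈ 0.7615.
B: fails at (1, 1) — LHS = √(2) ≈ 1.414, RHS = 2.
C: holds — e.g. at (2, 5), both sides equal sin(7) ≈ 0.657.

Answer: C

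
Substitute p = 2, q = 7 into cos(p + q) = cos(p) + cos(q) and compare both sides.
LHS = cos(2 + 7) = cos(9) ≈ -0.9111
RHS = cos(2) + cos(7) ≈ 0.3378

LHS ≠ RHS (they differ by about 1.249), so the equation does not hold here.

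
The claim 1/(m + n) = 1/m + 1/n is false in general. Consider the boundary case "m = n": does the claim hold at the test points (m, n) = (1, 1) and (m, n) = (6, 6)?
At (1, 1): LHS = 1/2 ≠ RHS = 2
At (6, 6): LHS = 1/12 ≠ RHS = 1/3

Answer: No, fails at both test points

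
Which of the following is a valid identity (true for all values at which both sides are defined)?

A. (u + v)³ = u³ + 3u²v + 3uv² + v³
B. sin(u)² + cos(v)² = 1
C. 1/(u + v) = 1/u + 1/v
A: holds — e.g. at (2, 7), both sides equal 729.
B: fails at (3, 7) — LHS = sin(3)² + cos(7)² ≈ 0.5883, RHS = 1.
C: fails at (2, 4) — LHS = 1/6, RHS = 3/4.

Answer: A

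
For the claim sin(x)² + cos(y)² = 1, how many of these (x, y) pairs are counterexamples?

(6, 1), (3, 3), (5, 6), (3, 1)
3

Testing each pair:
(6, 1): LHS = sin(6)² + cos(1)² ≈ 0.37, RHS = 1 → counterexample
(3, 3): LHS = sin(3)² + cos(3)² = 1, RHS = 1 → satisfies claim
(5, 6): LHS = sin(5)² + cos(6)² ≈ 1.841, RHS = 1 → counterexample
(3, 1): LHS = sin(3)² + cos(1)² ≈ 0.3118, RHS = 1 → counterexample

That makes 3 counterexamples.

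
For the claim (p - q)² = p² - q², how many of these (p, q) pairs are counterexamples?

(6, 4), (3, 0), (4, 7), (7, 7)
2

Testing each pair:
(6, 4): LHS = 4, RHS = 20 → counterexample
(3, 0): LHS = 9, RHS = 9 → satisfies claim
(4, 7): LHS = 9, RHS = -33 → counterexample
(7, 7): LHS = 0, RHS = 0 → satisfies claim

That makes 2 counterexamples.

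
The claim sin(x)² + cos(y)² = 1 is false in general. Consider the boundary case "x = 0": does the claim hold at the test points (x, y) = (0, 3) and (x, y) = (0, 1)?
No, fails at both test points

At (0, 3): LHS = cos(3)² ≈ 0.9801 ≠ RHS = 1
At (0, 1): LHS = cos(1)² ≈ 0.2919 ≠ RHS = 1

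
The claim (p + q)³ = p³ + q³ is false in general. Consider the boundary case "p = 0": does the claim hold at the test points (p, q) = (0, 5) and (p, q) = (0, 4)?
At (0, 5): LHS = 125, RHS = 125 → equal
At (0, 4): LHS = 64, RHS = 64 → equal

So the claim does hold at both of these boundary points, even though it is not an identity.

Answer: Yes, holds at both test points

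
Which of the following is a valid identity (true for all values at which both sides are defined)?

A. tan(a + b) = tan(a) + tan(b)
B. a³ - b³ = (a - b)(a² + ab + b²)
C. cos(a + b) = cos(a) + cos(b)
B

A: fails at (3, 5) — LHS = tan(8) ≈ -6.8, RHS = tan(5) + tan(3) ≈ -3.523.
B: holds — e.g. at (1, 3), both sides equal -26.
C: fails at (6, 7) — LHS = cos(13) ≈ 0.9074, RHS = cos(7) + cos(6) ≈ 1.714.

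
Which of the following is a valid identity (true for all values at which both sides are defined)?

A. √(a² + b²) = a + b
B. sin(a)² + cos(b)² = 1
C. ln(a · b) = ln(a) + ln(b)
A: fails at (6, 7) — LHS = √(85) ≈ 9.22, RHS = 13.
B: fails at (1, 3) — LHS = sin(1)² + cos(3)² ≈ 1.688, RHS = 1.
C: holds — e.g. at (2, 3), both sides equal ln(6) ≈ 1.792.

Answer: C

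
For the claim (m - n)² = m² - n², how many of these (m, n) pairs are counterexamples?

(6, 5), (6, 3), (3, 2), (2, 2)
Testing each pair:
(6, 5): LHS = 1, RHS = 11 → counterexample
(6, 3): LHS = 9, RHS = 27 → counterexample
(3, 2): LHS = 1, RHS = 5 → counterexample
(2, 2): LHS = 0, RHS = 0 → satisfies claim

That makes 3 counterexamples.

Answer: 3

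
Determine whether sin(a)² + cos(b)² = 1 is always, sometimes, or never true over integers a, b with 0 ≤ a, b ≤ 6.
It holds at (a, b) = (6, 6) (both sides equal 1), but fails at (a, b) = (6, 4) (LHS = sin(6)² + cos(4)² ≈ 0.5053, RHS = 1).

Answer: Sometimes true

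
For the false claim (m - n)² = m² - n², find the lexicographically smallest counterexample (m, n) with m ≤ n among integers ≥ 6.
At (6, 6): both sides equal 0, so it holds there.

Substituting (6, 7) into the claim:
LHS = (6 - 7)² = 1
RHS = 6² - 7² = -13

Since LHS ≠ RHS, this pair disproves the claim, and no lexicographically smaller pair (m ≤ n, integers ≥ 6) does.

For instance (6, 10) is also a counterexample (LHS = 16, RHS = -64), but it's lexicographically larger.

Answer: (m, n) = (6, 7)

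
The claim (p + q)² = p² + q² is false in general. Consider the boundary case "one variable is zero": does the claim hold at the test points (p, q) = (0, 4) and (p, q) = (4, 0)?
At (0, 4): LHS = 16, RHS = 16 → equal
At (4, 0): LHS = 16, RHS = 16 → equal

So the claim does hold at both of these boundary points, even though it is not an identity.

Answer: Yes, holds at both test points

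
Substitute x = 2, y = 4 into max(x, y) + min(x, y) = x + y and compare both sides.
LHS = max(2, 4) + min(2, 4) = 6
RHS = 2 + 4 = 6

LHS = RHS: the two sides agree.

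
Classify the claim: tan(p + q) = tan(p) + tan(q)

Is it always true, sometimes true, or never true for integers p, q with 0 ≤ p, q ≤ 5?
It holds at (p, q) = (5, 0) (both sides equal tan(5) ≈ -3.381), but fails at (p, q) = (3, 3) (LHS = tan(6) ≈ -0.291, RHS = 2·tan(3) ≈ -0.2851).

Answer: Sometimes true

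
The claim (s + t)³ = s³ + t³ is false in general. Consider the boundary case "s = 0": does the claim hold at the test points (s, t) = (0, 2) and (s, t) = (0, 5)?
At (0, 2): LHS = 8, RHS = 8 → equal
At (0, 5): LHS = 125, RHS = 125 → equal

So the claim does hold at both of these boundary points, even though it is not an identity.

Answer: Yes, holds at both test points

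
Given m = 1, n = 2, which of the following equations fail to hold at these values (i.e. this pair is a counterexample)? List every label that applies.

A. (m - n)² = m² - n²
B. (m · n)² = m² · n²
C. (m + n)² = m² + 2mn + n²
Evaluating each claim at the given values:
A. LHS = 1, RHS = -3 → fails here (LHS ≠ RHS)
B. LHS = 4, RHS = 4 → holds here (LHS = RHS)
C. LHS = 9, RHS = 9 → holds here (LHS = RHS)

Answer: A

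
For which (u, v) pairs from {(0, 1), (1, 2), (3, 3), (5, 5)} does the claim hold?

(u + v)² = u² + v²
Testing each pair:
(0, 1): LHS = 1, RHS = 1 → holds
(1, 2): LHS = 9, RHS = 5 → fails
(3, 3): LHS = 36, RHS = 18 → fails
(5, 5): LHS = 100, RHS = 50 → fails

1 of 4 pairs satisfies the claim.

Answer: (0, 1)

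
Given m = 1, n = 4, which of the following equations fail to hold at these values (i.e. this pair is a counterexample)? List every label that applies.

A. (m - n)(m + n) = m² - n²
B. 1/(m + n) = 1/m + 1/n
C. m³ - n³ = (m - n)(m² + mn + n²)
B

Evaluating each claim at the given values:
A. LHS = -15, RHS = -15 → holds here (LHS = RHS)
B. LHS = 1/5, RHS = 5/4 → fails here (LHS ≠ RHS)
C. LHS = -63, RHS = -63 → holds here (LHS = RHS)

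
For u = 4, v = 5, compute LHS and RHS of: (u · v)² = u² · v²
LHS = (4 · 5)² = 400
RHS = 4² · 5² = 400

LHS = RHS: the two sides agree.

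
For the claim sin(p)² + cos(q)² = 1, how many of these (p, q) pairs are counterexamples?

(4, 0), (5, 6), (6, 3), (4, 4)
Testing each pair:
(4, 0): LHS = sin(4)² + 1 ≈ 1.573, RHS = 1 → counterexample
(5, 6): LHS = sin(5)² + cos(6)² ≈ 1.841, RHS = 1 → counterexample
(6, 3): LHS = sin(6)² + cos(3)² ≈ 1.058, RHS = 1 → counterexample
(4, 4): LHS = cos(4)² + sin(4)² = 1, RHS = 1 → satisfies claim

That makes 3 counterexamples.

Answer: 3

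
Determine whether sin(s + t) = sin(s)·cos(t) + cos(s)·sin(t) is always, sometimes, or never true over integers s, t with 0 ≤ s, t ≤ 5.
Always true

The identity holds for every pair in the range. For instance at (s, t) = (3, 0): both sides equal sin(3) ≈ 0.1411.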